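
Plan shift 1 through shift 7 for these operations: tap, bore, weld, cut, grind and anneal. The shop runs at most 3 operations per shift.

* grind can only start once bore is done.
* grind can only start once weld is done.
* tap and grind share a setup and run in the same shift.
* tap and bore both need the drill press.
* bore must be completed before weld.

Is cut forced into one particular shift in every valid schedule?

cut can be shift 1 (e.g. weld -> shift 2, cut -> shift 1, tap -> shift 3, anneal -> shift 1, bore -> shift 1, grind -> shift 3) or shift 2 (e.g. tap -> shift 3; cut -> shift 2; anneal -> shift 1; bore -> shift 1; weld -> shift 2; grind -> shift 3).

No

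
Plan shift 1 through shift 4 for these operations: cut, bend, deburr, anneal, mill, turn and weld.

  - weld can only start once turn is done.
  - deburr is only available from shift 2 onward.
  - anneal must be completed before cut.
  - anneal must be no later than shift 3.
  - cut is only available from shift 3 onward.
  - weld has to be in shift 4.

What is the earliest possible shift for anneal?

shift 1

Anneal's own window allows nothing later than shift 3.
anneal at shift 1 is achievable: cut in shift 3, anneal in shift 1, weld in shift 4, mill in shift 1, deburr in shift 2, turn in shift 1, bend in shift 1.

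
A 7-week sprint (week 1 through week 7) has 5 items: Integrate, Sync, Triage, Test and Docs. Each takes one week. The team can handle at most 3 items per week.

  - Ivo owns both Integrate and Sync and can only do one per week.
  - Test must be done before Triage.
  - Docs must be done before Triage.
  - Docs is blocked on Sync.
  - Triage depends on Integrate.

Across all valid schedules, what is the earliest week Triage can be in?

Precedence pushes Triage to at least week 3.
Triage at week 3 is achievable: Integrate in week 2, Triage in week 3, Sync in week 1, Docs in week 2, Test in week 1.

week 3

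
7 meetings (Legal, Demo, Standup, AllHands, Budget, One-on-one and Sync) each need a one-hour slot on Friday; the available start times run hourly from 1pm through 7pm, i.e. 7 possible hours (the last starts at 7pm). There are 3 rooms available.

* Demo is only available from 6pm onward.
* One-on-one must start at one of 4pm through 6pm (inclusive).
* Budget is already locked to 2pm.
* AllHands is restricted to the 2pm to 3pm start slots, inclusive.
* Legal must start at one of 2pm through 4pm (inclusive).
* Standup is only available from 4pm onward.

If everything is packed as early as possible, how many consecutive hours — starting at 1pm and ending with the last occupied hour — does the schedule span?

With at most 3 per hour and 7 meetings, at least 3 hours are needed.
Demo can't be placed before 6pm — that is hour 6 counting from 1pm — so the schedule must run through at least 6 hours.
6 works (last occupied hour: 6pm): for example Standup in 4pm; Sync in 1pm; Budget in 2pm; AllHands in 2pm; One-on-one in 4pm; Demo in 6pm; Legal in 2pm.

6 hours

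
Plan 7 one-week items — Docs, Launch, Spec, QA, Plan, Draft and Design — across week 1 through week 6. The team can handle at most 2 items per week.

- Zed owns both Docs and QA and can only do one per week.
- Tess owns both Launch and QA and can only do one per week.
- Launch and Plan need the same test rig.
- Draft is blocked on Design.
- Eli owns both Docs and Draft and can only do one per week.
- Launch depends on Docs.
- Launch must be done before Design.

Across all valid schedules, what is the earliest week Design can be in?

Precedence pushes Design to at least week 3; downstream work caps Design at week 5.
Design at week 3 is achievable: Docs -> week 1, Launch -> week 2, Design -> week 3, Draft -> week 4, Spec -> week 1, QA -> week 3, Plan -> week 4.

week 3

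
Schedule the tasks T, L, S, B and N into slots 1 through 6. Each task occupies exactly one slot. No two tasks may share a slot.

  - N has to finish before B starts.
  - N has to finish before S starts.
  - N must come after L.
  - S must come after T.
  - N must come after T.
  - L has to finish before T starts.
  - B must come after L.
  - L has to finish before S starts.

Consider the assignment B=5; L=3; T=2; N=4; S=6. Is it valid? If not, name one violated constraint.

No. L has to finish before T starts is not satisfied.

N must come after L — holds.
L has to finish before S starts — holds.
No two tasks may share a slot — holds.
N must come after T — holds.
S must come after T — holds.
N has to finish before S starts — holds.
N has to finish before B starts — holds.
B must come after L — holds.
L has to finish before T starts — violated.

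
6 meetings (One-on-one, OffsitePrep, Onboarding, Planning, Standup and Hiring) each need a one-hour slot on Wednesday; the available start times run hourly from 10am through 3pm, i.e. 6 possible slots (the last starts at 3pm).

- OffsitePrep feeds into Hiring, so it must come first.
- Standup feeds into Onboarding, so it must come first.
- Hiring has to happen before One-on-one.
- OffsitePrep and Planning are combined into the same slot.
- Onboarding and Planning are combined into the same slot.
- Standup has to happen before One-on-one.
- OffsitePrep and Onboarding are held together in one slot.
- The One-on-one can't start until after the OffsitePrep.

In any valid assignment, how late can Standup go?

12pm

Downstream work caps Standup at 12pm.
Standup at 12pm is achievable: One-on-one in 3pm; Onboarding in 1pm; OffsitePrep in 1pm; Hiring in 2pm; Standup in 12pm; Planning in 1pm.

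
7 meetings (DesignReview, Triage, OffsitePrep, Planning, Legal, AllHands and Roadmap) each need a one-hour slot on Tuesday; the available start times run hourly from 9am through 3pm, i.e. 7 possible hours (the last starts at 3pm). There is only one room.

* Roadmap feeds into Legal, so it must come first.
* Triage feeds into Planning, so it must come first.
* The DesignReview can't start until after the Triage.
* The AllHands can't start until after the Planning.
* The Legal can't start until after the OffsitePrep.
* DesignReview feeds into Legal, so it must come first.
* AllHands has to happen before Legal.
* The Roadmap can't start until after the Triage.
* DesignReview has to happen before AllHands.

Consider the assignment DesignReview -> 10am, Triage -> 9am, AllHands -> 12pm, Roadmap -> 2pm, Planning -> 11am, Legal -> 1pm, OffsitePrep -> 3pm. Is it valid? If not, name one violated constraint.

Invalid. The Legal can't start until after the OffsitePrep.

Roadmap feeds into Legal, so it must come first — violated.
The Legal can't start until after the OffsitePrep — violated.
There is only one room — holds.
The Roadmap can't start until after the Triage — holds.
AllHands has to happen before Legal — holds.
Triage feeds into Planning, so it must come first — holds.
The DesignReview can't start until after the Triage — holds.
DesignReview has to happen before AllHands — holds.
DesignReview feeds into Legal, so it must come first — holds.
The AllHands can't start until after the Planning — holds.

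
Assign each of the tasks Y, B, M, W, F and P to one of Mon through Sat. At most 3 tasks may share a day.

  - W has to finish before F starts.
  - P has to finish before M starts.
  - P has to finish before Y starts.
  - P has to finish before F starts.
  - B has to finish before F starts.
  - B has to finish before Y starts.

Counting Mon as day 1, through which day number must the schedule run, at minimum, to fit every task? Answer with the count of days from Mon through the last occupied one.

2 days

The precedence chain requires at least 2 distinct days.
With at most 3 per day and 6 tasks, at least 2 days are needed.
2 works (last occupied day: Tue): for example W -> Mon; B -> Mon; P -> Mon; Y -> Tue; F -> Tue; M -> Tue.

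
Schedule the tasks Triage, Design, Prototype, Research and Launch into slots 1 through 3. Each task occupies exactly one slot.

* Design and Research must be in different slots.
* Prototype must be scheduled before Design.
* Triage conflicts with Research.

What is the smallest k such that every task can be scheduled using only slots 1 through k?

2 slots

The precedence chain requires at least 2 distinct slots.
2 works (last occupied slot: 2): for example Design -> 2, Triage -> 2, Prototype -> 1, Research -> 1, Launch -> 1.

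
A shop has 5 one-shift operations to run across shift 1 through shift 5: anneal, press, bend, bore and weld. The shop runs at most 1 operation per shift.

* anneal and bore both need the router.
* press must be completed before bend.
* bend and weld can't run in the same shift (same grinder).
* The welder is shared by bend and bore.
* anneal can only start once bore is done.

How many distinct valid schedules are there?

Splitting on anneal: it can be shift 2 (3), shift 3 (6), shift 4 (9), shift 5 (12). Listing each branch's schedules as (press, bend, bore, weld) by shift number:
anneal=shift 2: (3,4,1,5) (3,5,1,4) (4,5,1,3) — 3.
anneal=shift 3: (1,4,2,5) (1,5,2,4) (2,4,1,5) (2,5,1,4) (4,5,1,2) (4,5,2,1) — 6.
anneal=shift 4: (1,2,3,5) (1,3,2,5) (1,5,2,3) (1,5,3,2) (2,3,1,5) (2,5,1,3) (2,5,3,1) (3,5,1,2) (3,5,2,1) — 9.
anneal=shift 5: (1,2,3,4) (1,2,4,3) (1,3,2,4) (1,3,4,2) (1,4,2,3) (1,4,3,2) (2,3,1,4) (2,3,4,1) (2,4,1,3) (2,4,3,1) (3,4,1,2) (3,4,2,1) — 12.
Summing: 3 + 6 + 9 + 12 = 30.

30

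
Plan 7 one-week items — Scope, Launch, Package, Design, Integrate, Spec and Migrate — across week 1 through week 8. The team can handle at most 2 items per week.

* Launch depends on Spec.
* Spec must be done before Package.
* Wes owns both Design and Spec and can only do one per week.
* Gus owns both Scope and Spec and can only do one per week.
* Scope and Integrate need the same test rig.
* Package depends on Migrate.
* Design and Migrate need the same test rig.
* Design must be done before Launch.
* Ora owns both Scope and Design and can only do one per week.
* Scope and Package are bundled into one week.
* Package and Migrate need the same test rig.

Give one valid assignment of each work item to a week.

Scope=week 4, Launch=week 3, Migrate=week 1, Integrate=week 2, Design=week 2, Spec=week 1, Package=week 4

Checking: Spec(week 1) before Launch(week 3); Design(week 2) before Launch(week 3); Migrate(week 1) before Package(week 4); Spec(week 1) before Package(week 4); Scope(week 4) != Design(week 2); Package(week 4) != Migrate(week 1); Scope(week 4) != Integrate(week 2); Design(week 2) != Migrate(week 1); Design(week 2) != Spec(week 1); Scope(week 4) != Spec(week 1); Scope = Package = week 4; max 2 per week (cap 2).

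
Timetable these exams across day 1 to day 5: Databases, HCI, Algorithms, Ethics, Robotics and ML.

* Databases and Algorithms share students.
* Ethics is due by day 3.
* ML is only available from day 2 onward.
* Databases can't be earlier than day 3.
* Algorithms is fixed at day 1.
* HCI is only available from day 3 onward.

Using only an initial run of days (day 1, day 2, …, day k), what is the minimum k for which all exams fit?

3

Databases can't be placed before day 3, so the schedule must run through at least day 3.
3 works (last occupied day: day 3): for example ML=day 2; Databases=day 3; HCI=day 3; Ethics=day 1; Robotics=day 1; Algorithms=day 1.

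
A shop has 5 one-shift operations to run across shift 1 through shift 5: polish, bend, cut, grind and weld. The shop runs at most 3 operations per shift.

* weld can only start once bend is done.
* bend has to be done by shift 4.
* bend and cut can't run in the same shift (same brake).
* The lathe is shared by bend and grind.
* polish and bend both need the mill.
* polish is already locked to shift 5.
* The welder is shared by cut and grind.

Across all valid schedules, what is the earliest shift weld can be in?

shift 2

Precedence pushes weld to at least shift 2.
weld at shift 2 is achievable: polish in shift 5; bend in shift 1; grind in shift 3; weld in shift 2; cut in shift 2.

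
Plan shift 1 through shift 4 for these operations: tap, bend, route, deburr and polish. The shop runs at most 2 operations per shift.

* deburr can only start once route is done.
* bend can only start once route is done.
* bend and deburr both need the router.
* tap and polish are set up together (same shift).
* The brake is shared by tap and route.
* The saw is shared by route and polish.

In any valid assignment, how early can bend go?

shift 2

Precedence pushes bend to at least shift 2.
bend at shift 2 is achievable: deburr -> shift 3, route -> shift 1, tap -> shift 4, bend -> shift 2, polish -> shift 4.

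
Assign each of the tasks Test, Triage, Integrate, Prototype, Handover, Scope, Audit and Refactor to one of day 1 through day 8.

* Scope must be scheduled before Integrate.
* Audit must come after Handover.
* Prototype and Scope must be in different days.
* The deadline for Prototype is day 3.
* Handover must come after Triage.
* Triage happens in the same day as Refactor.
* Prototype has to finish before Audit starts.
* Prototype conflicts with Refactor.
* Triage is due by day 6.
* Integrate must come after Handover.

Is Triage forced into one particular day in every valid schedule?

No

Triage can be day 1 (e.g. Test in day 1; Refactor in day 1; Audit in day 3; Prototype in day 2; Handover in day 2; Triage in day 1; Scope in day 1; Integrate in day 3) or day 2 (e.g. Test=day 1; Integrate=day 4; Audit=day 4; Handover=day 3; Triage=day 2; Prototype=day 1; Refactor=day 2; Scope=day 2).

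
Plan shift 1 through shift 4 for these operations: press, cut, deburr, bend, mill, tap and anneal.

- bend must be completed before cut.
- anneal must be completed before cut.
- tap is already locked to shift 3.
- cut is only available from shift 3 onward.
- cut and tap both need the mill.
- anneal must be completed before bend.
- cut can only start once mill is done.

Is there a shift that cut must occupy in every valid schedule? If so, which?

cut's window is shift 3–shift 4.
tap is fixed at shift 3, and cut can't share a shift with tap.
So cut must be shift 4.

shift 4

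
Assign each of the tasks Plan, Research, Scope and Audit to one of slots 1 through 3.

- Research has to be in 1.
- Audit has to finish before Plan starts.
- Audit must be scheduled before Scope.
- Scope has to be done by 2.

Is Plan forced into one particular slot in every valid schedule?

Plan can be 2 (e.g. Audit=1, Plan=2, Scope=2, Research=1) or 3 (e.g. Audit in 1, Scope in 2, Plan in 3, Research in 1).

No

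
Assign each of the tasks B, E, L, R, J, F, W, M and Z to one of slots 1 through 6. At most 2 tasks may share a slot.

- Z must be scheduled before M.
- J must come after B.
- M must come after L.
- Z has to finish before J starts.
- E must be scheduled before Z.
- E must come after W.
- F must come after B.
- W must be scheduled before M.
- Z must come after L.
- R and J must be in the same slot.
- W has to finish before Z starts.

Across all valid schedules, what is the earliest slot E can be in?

Precedence pushes E to at least 2; downstream work caps E at 4.
E at 2 is achievable: R -> 5; J -> 5; B -> 1; Z -> 3; M -> 4; E -> 2; W -> 1; L -> 2; F -> 3.

2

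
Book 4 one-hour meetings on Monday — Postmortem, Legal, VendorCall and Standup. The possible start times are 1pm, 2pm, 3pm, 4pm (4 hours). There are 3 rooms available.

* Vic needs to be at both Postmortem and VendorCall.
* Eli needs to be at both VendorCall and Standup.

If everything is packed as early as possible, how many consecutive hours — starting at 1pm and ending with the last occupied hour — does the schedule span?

With at most 3 per hour and 4 meetings, at least 2 hours are needed.
2 works (last occupied hour: 2pm): for example Standup=1pm; VendorCall=2pm; Legal=1pm; Postmortem=1pm.

2 hours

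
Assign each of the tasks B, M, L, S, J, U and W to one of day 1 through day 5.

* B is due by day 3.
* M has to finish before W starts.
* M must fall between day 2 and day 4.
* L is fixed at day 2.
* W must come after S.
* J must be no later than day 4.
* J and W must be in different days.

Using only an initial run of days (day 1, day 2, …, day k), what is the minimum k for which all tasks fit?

The precedence chain requires at least 2 distinct days.
Propagating the time windows through the other constraints, W can't land before day 3, so the schedule must run through at least day 3.
3 works (last occupied day: day 3): for example S in day 1, M in day 2, B in day 1, W in day 3, U in day 1, L in day 2, J in day 1.

3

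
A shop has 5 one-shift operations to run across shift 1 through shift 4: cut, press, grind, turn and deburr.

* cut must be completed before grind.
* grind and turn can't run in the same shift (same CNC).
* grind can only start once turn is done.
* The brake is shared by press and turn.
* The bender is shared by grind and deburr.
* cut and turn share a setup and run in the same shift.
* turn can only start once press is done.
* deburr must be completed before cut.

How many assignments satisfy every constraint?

Splitting on cut: it can be shift 2 (2), shift 3 (4). Listing each branch's schedules as (press, grind, turn, deburr) by shift number:
cut=shift 2: (1,3,2,1) (1,4,2,1) — 2.
cut=shift 3: (1,4,3,1) (1,4,3,2) (2,4,3,1) (2,4,3,2) — 4.
Summing: 2 + 4 = 6.

6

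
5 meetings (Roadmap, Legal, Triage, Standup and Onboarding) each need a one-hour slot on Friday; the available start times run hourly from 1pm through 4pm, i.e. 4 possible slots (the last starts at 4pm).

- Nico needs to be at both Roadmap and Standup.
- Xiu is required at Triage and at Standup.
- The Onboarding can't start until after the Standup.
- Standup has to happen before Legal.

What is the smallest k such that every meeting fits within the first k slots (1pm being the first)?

The precedence chain requires at least 2 distinct slots.
2 works (last occupied slot: 2pm): for example Roadmap=2pm, Onboarding=2pm, Triage=2pm, Legal=2pm, Standup=1pm.

2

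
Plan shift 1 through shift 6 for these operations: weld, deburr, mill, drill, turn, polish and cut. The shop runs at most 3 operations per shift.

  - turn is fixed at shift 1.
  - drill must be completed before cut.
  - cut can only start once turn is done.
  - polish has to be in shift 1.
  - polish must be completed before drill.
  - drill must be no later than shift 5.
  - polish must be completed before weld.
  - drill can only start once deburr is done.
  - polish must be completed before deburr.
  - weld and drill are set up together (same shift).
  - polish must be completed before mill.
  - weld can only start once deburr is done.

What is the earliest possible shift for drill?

Precedence pushes drill to at least shift 3; drill's own window allows nothing later than shift 5.
drill at shift 3 is achievable: turn in shift 1, drill in shift 3, deburr in shift 2, cut in shift 4, weld in shift 3, mill in shift 2, polish in shift 1.

shift 3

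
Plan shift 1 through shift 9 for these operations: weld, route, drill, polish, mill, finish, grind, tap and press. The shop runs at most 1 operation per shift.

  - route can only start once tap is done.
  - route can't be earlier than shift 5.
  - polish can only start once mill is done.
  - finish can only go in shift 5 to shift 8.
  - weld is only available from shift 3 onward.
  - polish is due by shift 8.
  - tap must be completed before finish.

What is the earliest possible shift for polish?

Precedence pushes polish to at least shift 2; polish's own window allows nothing later than shift 8.
polish at shift 2 is achievable: mill in shift 1; route in shift 6; drill in shift 7; grind in shift 8; finish in shift 5; weld in shift 3; tap in shift 4; polish in shift 2; press in shift 9.

shift 2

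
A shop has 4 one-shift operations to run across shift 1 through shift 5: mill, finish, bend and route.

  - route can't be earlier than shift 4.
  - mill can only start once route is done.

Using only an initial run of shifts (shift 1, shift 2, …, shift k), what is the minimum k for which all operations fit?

5

The precedence chain requires at least 2 distinct shifts.
Propagating the time windows through the other constraints, mill can't land before shift 5, so the schedule must run through at least shift 5.
5 works (last occupied shift: shift 5): for example bend in shift 1, route in shift 4, finish in shift 1, mill in shift 5.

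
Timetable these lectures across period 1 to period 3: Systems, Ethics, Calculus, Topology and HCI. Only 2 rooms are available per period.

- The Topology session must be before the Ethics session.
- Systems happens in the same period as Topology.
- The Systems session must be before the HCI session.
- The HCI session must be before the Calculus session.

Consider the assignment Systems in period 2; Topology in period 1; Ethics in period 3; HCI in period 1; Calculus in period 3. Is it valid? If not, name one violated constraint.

Invalid. The Systems session must be before the HCI session.

Only 2 rooms are available per period — holds.
The HCI session must be before the Calculus session — holds.
The Topology session must be before the Ethics session — holds.
Systems happens in the same period as Topology — violated.
The Systems session must be before the HCI session — violated.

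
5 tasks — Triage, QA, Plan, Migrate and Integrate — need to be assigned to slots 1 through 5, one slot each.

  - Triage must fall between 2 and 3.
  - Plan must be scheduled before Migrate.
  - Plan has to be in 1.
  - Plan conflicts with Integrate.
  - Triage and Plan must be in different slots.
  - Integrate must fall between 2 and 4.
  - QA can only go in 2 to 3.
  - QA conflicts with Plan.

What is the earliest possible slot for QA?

QA is available from 2; QA's own window allows nothing later than 3.
QA at 2 is achievable: Integrate in 2, Migrate in 2, Plan in 1, QA in 2, Triage in 2.

2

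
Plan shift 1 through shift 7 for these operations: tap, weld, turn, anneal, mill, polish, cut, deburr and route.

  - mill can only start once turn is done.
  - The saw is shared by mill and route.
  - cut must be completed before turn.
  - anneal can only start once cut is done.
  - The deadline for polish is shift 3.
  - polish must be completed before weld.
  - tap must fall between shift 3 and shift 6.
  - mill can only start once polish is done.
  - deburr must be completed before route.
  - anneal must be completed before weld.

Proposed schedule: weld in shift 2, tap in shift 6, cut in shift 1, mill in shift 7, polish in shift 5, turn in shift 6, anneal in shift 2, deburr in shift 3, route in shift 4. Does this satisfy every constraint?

anneal must be completed before weld — violated.
cut must be completed before turn — holds.
deburr must be completed before route — holds.
The deadline for polish is shift 3 — violated.
mill can only start once polish is done — holds.
anneal can only start once cut is done — holds.
polish must be completed before weld — violated.
mill can only start once turn is done — holds.
tap must fall between shift 3 and shift 6 — holds.
The saw is shared by mill and route — holds.

Invalid. polish must be completed before weld.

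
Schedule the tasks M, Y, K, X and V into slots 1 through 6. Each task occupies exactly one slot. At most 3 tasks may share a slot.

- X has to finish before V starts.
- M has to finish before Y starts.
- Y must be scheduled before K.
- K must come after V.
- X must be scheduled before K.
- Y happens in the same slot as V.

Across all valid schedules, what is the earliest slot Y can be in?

2

Precedence pushes Y to at least 2; downstream work caps Y at 5.
Y at 2 is achievable: X in 1; M in 1; K in 3; Y in 2; V in 2.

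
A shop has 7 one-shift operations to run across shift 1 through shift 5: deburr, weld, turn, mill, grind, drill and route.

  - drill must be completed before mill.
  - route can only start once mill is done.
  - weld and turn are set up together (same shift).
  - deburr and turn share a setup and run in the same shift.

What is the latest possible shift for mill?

shift 4

Precedence pushes mill to at least shift 2; downstream work caps mill at shift 4.
mill at shift 4 is achievable: deburr in shift 1, turn in shift 1, weld in shift 1, drill in shift 1, grind in shift 1, route in shift 5, mill in shift 4.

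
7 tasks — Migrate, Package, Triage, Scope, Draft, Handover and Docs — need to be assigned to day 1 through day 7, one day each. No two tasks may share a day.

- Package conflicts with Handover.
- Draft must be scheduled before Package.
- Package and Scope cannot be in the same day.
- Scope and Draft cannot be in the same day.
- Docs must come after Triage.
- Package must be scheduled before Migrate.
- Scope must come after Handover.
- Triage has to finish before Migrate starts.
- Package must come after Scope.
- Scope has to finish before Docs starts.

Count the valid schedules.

45

Splitting on Migrate: it can be day 6 (15), day 7 (30). Listing each branch's schedules as (Package, Triage, Scope, Draft, Handover, Docs) by day number:
Migrate=day 6: (4,5,2,3,1,7) (4,5,3,1,2,7) (4,5,3,2,1,7) (5,1,3,4,2,7) (5,1,4,2,3,7) (5,1,4,3,2,7) (5,2,3,4,1,7) (5,2,4,1,3,7) (5,2,4,3,1,7) (5,3,2,4,1,7) (5,3,4,1,2,7) (5,3,4,2,1,7) (5,4,2,3,1,7) (5,4,3,1,2,7) (5,4,3,2,1,7) — 15.
Migrate=day 7: (4,5,2,3,1,6) (4,5,3,1,2,6) (4,5,3,2,1,6) (5,1,3,4,2,6) (5,1,4,2,3,6) (5,1,4,3,2,6) (5,2,3,4,1,6) (5,2,4,1,3,6) (5,2,4,3,1,6) (5,3,2,4,1,6) (5,3,4,1,2,6) (5,3,4,2,1,6) (5,4,2,3,1,6) (5,4,3,1,2,6) (5,4,3,2,1,6) (6,1,3,4,2,5) (6,1,3,5,2,4) (6,1,4,2,3,5) (6,1,4,3,2,5) (6,2,3,4,1,5) (6,2,3,5,1,4) (6,2,4,1,3,5) (6,2,4,3,1,5) (6,3,2,4,1,5) (6,3,2,5,1,4) (6,3,4,1,2,5) (6,3,4,2,1,5) (6,4,2,3,1,5) (6,4,3,1,2,5) (6,4,3,2,1,5) — 30.
Summing: 15 + 30 = 45.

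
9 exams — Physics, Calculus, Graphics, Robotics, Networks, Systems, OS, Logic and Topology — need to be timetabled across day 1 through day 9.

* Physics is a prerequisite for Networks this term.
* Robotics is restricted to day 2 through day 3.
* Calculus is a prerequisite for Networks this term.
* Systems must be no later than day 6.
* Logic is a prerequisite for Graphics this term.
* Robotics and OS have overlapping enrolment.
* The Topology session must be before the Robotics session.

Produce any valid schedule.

Systems in day 1, Logic in day 1, Networks in day 2, Calculus in day 1, OS in day 1, Physics in day 1, Graphics in day 2, Topology in day 1, Robotics in day 2

Checking: Logic(day 1) before Graphics(day 2); Topology(day 1) before Robotics(day 2); Physics(day 1) before Networks(day 2); Calculus(day 1) before Networks(day 2); Robotics(day 2) != OS(day 1); Robotics=day 2 in [day 2,day 3]; Systems=day 1 in [day 1,day 6].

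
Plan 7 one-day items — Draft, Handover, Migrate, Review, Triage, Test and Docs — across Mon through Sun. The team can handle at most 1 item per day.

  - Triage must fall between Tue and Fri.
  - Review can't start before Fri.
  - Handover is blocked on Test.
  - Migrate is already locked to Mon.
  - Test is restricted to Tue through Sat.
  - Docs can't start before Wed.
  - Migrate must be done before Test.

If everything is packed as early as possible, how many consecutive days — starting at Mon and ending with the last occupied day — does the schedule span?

The precedence chain requires at least 3 distinct days.
With at most 1 per day and 7 tasks, at least 7 days are needed.
Review can't be placed before Fri — that is day 5 counting from Mon — so the schedule must run through at least 5 days.
7 works (last occupied day: Sun): for example Draft=Sun; Docs=Thu; Review=Fri; Triage=Tue; Migrate=Mon; Test=Wed; Handover=Sat.

7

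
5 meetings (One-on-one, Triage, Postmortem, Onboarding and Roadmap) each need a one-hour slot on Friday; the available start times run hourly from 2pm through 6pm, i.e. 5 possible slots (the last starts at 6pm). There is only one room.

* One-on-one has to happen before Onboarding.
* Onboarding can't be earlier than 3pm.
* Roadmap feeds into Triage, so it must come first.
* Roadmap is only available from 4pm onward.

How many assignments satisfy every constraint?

9

Splitting on One-on-one: it can be 2pm (6), 3pm (3). Listing each branch's schedules as (Triage, Postmortem, Onboarding, Roadmap):
One-on-one=2pm: (5pm,3pm,6pm,4pm) (5pm,6pm,3pm,4pm) (6pm,3pm,4pm,5pm) (6pm,3pm,5pm,4pm) (6pm,4pm,3pm,5pm) (6pm,5pm,3pm,4pm) — 6.
One-on-one=3pm: (5pm,2pm,6pm,4pm) (6pm,2pm,4pm,5pm) (6pm,2pm,5pm,4pm) — 3.
Summing: 6 + 3 = 9.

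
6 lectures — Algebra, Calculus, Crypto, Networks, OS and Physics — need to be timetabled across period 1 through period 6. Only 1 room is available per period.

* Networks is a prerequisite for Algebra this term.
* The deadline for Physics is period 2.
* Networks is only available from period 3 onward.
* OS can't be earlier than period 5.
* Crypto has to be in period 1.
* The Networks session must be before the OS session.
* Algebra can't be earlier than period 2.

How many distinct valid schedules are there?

6

Splitting on Algebra: it can be period 4 (2), period 5 (2), period 6 (2). Listing each branch's schedules as (Calculus, Crypto, Networks, OS, Physics) by period number:
Algebra=period 4: (5,1,3,6,2) (6,1,3,5,2) — 2.
Algebra=period 5: (3,1,4,6,2) (4,1,3,6,2) — 2.
Algebra=period 6: (3,1,4,5,2) (4,1,3,5,2) — 2.
Summing: 2 + 2 + 2 = 6.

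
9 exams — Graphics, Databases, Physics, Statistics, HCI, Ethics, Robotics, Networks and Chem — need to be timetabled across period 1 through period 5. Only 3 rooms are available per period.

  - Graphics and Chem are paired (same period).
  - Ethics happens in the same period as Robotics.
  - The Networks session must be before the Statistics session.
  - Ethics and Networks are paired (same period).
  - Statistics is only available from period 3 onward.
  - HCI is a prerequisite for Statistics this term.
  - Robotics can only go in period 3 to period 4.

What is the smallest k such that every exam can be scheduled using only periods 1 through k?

The precedence chain requires at least 2 distinct periods.
With at most 3 per period and 9 exams, at least 3 periods are needed.
Propagating the time windows through the other constraints, Statistics can't land before period 4, so the schedule must run through at least period 4.
4 works (last occupied period: period 4): for example Chem=period 1, Ethics=period 3, Graphics=period 1, HCI=period 1, Robotics=period 3, Databases=period 2, Statistics=period 4, Physics=period 2, Networks=period 3.

4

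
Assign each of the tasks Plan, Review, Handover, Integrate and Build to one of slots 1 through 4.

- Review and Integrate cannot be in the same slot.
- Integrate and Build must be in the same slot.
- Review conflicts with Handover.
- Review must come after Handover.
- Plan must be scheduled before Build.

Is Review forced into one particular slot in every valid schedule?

Review can be 2 (e.g. Review in 2; Handover in 1; Build in 3; Plan in 1; Integrate in 3) or 3 (e.g. Build=2; Integrate=2; Review=3; Plan=1; Handover=1).

No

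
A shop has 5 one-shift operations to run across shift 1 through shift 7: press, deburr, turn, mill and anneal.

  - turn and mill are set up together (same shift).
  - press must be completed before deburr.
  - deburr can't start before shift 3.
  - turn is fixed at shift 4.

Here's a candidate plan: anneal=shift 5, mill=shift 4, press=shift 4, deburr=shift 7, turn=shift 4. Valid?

Yes

press must be completed before deburr — holds.
deburr can't start before shift 3 — holds.
turn and mill are set up together (same shift) — holds.
turn is fixed at shift 4 — holds.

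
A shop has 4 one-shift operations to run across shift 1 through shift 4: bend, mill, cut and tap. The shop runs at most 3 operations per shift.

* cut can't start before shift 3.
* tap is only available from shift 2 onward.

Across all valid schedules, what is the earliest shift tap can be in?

Tap is available from shift 2.
tap at shift 2 is achievable: bend -> shift 1; mill -> shift 1; cut -> shift 3; tap -> shift 2.

shift 2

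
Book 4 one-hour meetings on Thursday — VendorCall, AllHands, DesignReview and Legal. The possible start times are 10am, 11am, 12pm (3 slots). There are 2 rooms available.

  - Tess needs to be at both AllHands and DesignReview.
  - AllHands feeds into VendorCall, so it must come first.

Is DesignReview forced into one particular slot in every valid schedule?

DesignReview can be 10am (e.g. Legal=10am; AllHands=11am; DesignReview=10am; VendorCall=12pm) or 11am (e.g. VendorCall -> 11am; Legal -> 10am; AllHands -> 10am; DesignReview -> 11am).

No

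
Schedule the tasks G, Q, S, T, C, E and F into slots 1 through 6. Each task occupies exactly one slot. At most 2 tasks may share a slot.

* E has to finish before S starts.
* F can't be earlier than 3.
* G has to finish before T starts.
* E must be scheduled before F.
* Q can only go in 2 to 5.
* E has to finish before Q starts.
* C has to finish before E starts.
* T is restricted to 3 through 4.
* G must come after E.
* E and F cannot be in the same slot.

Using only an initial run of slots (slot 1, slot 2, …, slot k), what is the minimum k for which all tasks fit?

The precedence chain requires at least 4 distinct slots.
With at most 2 per slot and 7 tasks, at least 4 slots are needed.
Could 4 slots be enough, i.e. nothing placed later than 4? No: Q's window within 4 slots is {2, 3, 4}; T's window within 4 slots is {3, 4}; F's window within 4 slots is {3, 4}; S must come after E (at 1 or later) → {2, 3, 4}; E must come before S (at 4 or earlier) → {1, 2, 3}; G must come after E (at 1 or later) → {2, 3, 4}; G must come before T (at 4 or earlier) → {2, 3}; E must come after C (at 1 or later) → {2, 3}; S must come after E (at 2 or later) → {3, 4}; G must come after E (at 2 or later) → {3}; E must come before G (at 3 or earlier) → {2}; T must come after G (at 3 or later) → {4}; Q must come after E (at 2 or later) → {3, 4}; G, Q, S, T and F are all confined to {3, 4} — 5 tasks for 2 slots at most 2 apiece is too many.
So 4 slots is not enough.
5 works (last occupied slot: 5): for example S=5; G=3; F=3; E=2; Q=4; C=1; T=4.

5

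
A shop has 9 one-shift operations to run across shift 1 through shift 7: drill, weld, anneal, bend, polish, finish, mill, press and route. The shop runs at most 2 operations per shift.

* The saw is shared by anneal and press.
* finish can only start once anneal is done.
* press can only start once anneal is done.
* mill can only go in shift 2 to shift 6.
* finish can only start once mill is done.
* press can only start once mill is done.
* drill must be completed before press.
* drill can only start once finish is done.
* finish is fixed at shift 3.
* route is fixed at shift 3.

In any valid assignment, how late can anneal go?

Downstream work caps anneal at shift 2.
anneal at shift 2 is achievable: bend -> shift 1; press -> shift 5; anneal -> shift 2; polish -> shift 4; finish -> shift 3; weld -> shift 1; drill -> shift 4; mill -> shift 2; route -> shift 3.

shift 2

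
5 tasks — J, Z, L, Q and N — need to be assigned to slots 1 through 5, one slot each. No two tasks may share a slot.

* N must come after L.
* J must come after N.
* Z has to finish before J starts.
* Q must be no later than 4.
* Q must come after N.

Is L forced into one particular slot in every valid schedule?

No

L can be 1 (e.g. Q -> 3; Z -> 4; N -> 2; L -> 1; J -> 5) or 2 (e.g. N -> 3, Q -> 4, Z -> 1, J -> 5, L -> 2).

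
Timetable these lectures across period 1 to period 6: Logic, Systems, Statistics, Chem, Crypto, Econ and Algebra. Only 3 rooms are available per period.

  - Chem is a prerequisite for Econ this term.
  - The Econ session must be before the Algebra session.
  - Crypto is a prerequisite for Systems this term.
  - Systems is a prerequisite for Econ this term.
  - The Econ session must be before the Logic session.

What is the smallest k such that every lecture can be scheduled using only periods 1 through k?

The precedence chain requires at least 4 distinct periods.
With at most 3 per period and 7 lectures, at least 3 periods are needed.
4 works (last occupied period: period 4): for example Logic -> period 4; Chem -> period 1; Algebra -> period 4; Crypto -> period 1; Econ -> period 3; Systems -> period 2; Statistics -> period 1.

4 periods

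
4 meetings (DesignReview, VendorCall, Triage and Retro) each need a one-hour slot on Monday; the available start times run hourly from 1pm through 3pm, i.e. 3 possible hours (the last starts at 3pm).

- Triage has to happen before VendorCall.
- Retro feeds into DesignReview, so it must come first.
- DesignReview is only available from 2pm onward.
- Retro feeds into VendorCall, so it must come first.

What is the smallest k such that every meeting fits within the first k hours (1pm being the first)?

2

The precedence chain requires at least 2 distinct hours.
2 works (last occupied hour: 2pm): for example DesignReview in 2pm, Retro in 1pm, VendorCall in 2pm, Triage in 1pm.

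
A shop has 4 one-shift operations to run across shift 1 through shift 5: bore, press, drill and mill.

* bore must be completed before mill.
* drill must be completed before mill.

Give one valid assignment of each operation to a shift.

drill -> shift 1, press -> shift 1, mill -> shift 2, bore -> shift 1

Checking: bore(shift 1) before mill(shift 2); drill(shift 1) before mill(shift 2).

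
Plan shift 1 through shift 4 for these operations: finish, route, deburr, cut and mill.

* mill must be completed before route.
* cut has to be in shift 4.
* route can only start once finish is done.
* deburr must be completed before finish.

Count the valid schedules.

Splitting on finish: it can be shift 2 (5), shift 3 (6). Listing each branch's schedules as (route, deburr, cut, mill) by shift number:
finish=shift 2: (3,1,4,1) (3,1,4,2) (4,1,4,1) (4,1,4,2) (4,1,4,3) — 5.
finish=shift 3: (4,1,4,1) (4,1,4,2) (4,1,4,3) (4,2,4,1) (4,2,4,2) (4,2,4,3) — 6.
Summing: 5 + 6 = 11.

11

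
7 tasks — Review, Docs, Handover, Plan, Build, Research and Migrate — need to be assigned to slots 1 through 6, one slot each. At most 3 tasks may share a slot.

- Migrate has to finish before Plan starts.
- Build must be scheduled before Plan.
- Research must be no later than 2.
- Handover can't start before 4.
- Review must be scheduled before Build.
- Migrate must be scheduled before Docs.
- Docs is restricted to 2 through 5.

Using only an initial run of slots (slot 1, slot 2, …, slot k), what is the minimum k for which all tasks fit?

4 slots

The precedence chain requires at least 3 distinct slots.
With at most 3 per slot and 7 tasks, at least 3 slots are needed.
Handover can't be placed before 4, so the schedule must run through at least slot 4.
4 works (last occupied slot: 4): for example Docs=2; Research=1; Build=2; Review=1; Handover=4; Migrate=1; Plan=3.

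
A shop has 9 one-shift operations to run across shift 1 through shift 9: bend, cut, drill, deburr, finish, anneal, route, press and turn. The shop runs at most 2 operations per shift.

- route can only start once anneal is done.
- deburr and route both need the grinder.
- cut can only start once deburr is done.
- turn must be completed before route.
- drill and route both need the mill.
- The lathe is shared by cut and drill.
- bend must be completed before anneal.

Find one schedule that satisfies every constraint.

cut -> shift 3, deburr -> shift 1, drill -> shift 4, anneal -> shift 2, finish -> shift 4, press -> shift 5, route -> shift 3, bend -> shift 1, turn -> shift 2

Checking: turn(shift 2) before route(shift 3); anneal(shift 2) before route(shift 3); deburr(shift 1) before cut(shift 3); bend(shift 1) before anneal(shift 2); deburr(shift 1) != route(shift 3); drill(shift 4) != route(shift 3); cut(shift 3) != drill(shift 4); max 2 per shift (cap 2).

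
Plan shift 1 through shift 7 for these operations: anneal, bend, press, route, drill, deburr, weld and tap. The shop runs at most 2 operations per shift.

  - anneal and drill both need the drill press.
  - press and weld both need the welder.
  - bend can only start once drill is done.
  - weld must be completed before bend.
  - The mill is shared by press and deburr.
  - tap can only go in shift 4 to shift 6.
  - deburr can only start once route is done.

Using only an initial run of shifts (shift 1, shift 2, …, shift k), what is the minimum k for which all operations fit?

4 shifts

The precedence chain requires at least 2 distinct shifts.
With at most 2 per shift and 8 operations, at least 4 shifts are needed.
tap can't be placed before shift 4, so the schedule must run through at least shift 4.
4 works (last occupied shift: shift 4): for example press -> shift 4; deburr -> shift 3; tap -> shift 4; bend -> shift 2; drill -> shift 1; route -> shift 2; anneal -> shift 3; weld -> shift 1.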